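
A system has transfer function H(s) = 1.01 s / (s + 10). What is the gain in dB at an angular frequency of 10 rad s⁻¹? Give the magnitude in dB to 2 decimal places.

|j10| = 10
|j10 + 10| = √(10² + 10²) = 14.14
|H(j10)| = 1.01 × 10 / 14.14 = 0.71418
20 log₁₀(0.71418) = -2.924 dB

-2.92 dB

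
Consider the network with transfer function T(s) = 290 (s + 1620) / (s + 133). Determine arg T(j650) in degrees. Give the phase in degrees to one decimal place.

-56.6°

∠(j650 + 1620) = arctan(650/1620) = 21.86°
∠(j650 + 133) = arctan(650/133) = 78.44°
∠T(j650) = 21.86° − 78.44° = -56.57°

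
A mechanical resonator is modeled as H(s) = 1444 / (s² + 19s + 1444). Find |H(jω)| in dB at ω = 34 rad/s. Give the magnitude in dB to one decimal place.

|(j34)² + 19(j34) + 1444| = |288 + j646| = 707.3
|H(j34)| = 1444 / 707.3 = 2.0416
20 log₁₀(2.0416) = 6.20 dB

6.2 dB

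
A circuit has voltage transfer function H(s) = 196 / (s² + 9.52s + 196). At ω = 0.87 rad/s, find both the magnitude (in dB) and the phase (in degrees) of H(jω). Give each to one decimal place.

|(j0.87)² + 9.52(j0.87) + 196| = |195.24 + j8.2824| = 195.4
|H(j0.87)| = 196 / 195.4 = 1.003
20 log₁₀(1.003) = 0.03 dB
∠[(j0.87)² + 9.52(j0.87) + 196] = ∠[195.24 + j8.2824] = 2.43°
∠H(j0.87) = −2.43° = -2.43°

|H| = 0.0 dB, ∠H = -2.4°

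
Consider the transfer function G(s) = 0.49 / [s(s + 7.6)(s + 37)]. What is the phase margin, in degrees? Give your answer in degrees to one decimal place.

Gain crossover: |G(jω)| = 1 at ω ≈ 0.00174 rad s⁻¹.
∠G(j0.00174) = −90° − arctan(0.00174/7.6) − arctan(0.00174/37) ≈ -90.02°
PM = 180° + (-90.02°) = 89.98°

90.0 deg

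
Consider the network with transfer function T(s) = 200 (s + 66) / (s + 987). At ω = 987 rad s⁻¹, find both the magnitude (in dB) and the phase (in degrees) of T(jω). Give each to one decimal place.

|j987 + 66| = √(987² + 66²) = 989.2
|j987 + 987| = √(987² + 987²) = 1396
|T(j987)| = 200 × 989.2 / 1396 = 141.74
20 log₁₀(141.74) = 43.03 dB
∠(j987 + 66) = arctan(987/66) = 86.17°
∠(j987 + 987) = arctan(987/987) = 45.00°
∠T(j987) = 86.17° − 45.00° = 41.17°

|T| = 43.0 dB, ∠T = 41.2°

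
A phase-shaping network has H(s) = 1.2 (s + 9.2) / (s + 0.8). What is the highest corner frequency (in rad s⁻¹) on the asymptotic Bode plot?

Break frequencies occur at each pole and zero magnitude: 0.8 rad s⁻¹, 9.2 rad s⁻¹.
The highest is 9.2 rad s⁻¹.

9.2 rad s⁻¹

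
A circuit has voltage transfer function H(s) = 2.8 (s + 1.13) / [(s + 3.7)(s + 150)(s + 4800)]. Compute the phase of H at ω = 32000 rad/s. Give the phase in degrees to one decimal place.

-171.2°

∠(j32000 + 1.13) = arctan(32000/1.13) = 90.00°
∠(j32000 + 3.7) = arctan(32000/3.7) = 89.99°
∠(j32000 + 150) = arctan(32000/150) = 89.73°
∠(j32000 + 4800) = arctan(32000/4800) = 81.47°
∠H(j32000) = 90.00° − (89.99° + 89.73° + 81.47°) = -171.20°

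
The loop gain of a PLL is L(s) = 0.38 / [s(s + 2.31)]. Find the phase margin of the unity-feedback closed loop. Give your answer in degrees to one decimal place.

Gain crossover: |L(jω)| = 1 at ω ≈ 0.164 rad/s.
∠L(j0.164) = −90° − arctan(0.164/2.31) ≈ -94.06°
PM = 180° + (-94.06°) = 85.94°

85.9 deg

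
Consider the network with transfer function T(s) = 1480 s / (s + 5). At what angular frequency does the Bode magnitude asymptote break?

5 rad/sec

The single real pole at s = −5 gives a corner at ω = 5 rad/sec.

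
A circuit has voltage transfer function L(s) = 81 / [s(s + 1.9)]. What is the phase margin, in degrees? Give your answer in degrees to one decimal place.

Gain crossover: |L(jω)| = 1 at ω ≈ 8.9 rad s⁻¹.
∠L(j8.9) = −90° − arctan(8.9/1.9) ≈ -167.95°
PM = 180° + (-167.95°) = 12.05°

12.1°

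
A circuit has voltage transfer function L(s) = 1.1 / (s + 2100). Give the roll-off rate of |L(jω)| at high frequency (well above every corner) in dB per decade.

-20 dB/decade

With 0 zeros and 1 pole, the high-frequency asymptotic slope is 20 × (0 − 1) = -20 dB/decade.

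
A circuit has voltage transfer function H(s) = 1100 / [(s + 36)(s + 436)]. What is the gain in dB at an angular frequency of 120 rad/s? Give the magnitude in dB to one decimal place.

-34.2 dB

|j120 + 36| = √(120² + 36²) = 125.3
|j120 + 436| = √(120² + 436²) = 452.2
|H(j120)| = 1100 / (125.3 × 452.2) = 0.019416
20 log₁₀(0.019416) = -34.24 dB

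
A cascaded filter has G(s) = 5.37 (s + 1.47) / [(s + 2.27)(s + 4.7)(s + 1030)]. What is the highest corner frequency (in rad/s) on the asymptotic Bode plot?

1030 rad/s

Break frequencies occur at each pole and zero magnitude: 1.47 rad/s, 2.27 rad/s, 4.7 rad/s, 1030 rad/s.
The highest is 1030 rad/s.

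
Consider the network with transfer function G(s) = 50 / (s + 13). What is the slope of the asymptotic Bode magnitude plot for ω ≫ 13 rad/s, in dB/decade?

-20 dB/decade

With 0 zeros and 1 pole, the high-frequency asymptotic slope is 20 × (0 − 1) = -20 dB/decade.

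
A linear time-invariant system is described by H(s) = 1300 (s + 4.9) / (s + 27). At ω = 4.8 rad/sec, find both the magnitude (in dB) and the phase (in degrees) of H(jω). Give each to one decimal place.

|j4.8 + 4.9| = √(4.8² + 4.9²) = 6.859
|j4.8 + 27| = √(4.8² + 27²) = 27.42
|H(j4.8)| = 1300 × 6.859 / 27.42 = 325.16
20 log₁₀(325.16) = 50.24 dB
∠(j4.8 + 4.9) = arctan(4.8/4.9) = 44.41°
∠(j4.8 + 27) = arctan(4.8/27) = 10.08°
∠H(j4.8) = 44.41° − 10.08° = 34.33°

|H| = 50.2 dB, ∠H = 34.3°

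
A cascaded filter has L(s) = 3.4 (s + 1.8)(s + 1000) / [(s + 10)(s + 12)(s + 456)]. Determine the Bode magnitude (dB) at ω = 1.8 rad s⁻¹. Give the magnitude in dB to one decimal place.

|j1.8 + 1.8| = √(1.8² + 1.8²) = 2.546
|j1.8 + 1000| = √(1.8² + 1000²) = 1000
|j1.8 + 10| = √(1.8² + 10²) = 10.16
|j1.8 + 12| = √(1.8² + 12²) = 12.13
|j1.8 + 456| = √(1.8² + 456²) = 456
|L(j1.8)| = 3.4 × 2.546 × 1000 / (10.16 × 12.13 × 456) = 0.15394
20 log₁₀(0.15394) = -16.25 dB

-16.3 dB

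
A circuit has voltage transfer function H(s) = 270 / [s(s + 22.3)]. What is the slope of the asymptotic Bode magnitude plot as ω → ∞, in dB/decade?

With 0 zeros and 2 poles, the high-frequency asymptotic slope is 20 × (0 − 2) = -40 dB/decade.

-40 dB/decade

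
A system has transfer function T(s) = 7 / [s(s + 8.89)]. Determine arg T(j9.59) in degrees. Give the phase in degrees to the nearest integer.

-137°

∠(j9.59 + 8.89) = arctan(9.59/8.89) = 47.17°
∠(j9.59) = 90.00°
∠T(j9.59) = − (47.17° + 90.00°) = -137.17°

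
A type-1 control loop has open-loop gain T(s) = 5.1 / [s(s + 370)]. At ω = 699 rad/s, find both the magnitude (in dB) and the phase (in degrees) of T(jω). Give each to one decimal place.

|T| = -100.7 dB, ∠T = -152.1 deg

|j699 + 370| = √(699² + 370²) = 790.9
|j699| = 699
|T(j699)| = 5.1 / (790.9 × 699) = 9.2253e-06
20 log₁₀(9.2253e-06) = -100.70 dB
∠(j699 + 370) = arctan(699/370) = 62.11°
∠(j699) = 90.00°
∠T(j699) = − (62.11° + 90.00°) = -152.11°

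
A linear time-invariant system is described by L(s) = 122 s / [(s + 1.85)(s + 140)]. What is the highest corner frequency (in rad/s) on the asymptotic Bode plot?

140 rad/s

Break frequencies occur at each pole and zero magnitude: 1.85 rad/s, 140 rad/s.
The highest is 140 rad/s.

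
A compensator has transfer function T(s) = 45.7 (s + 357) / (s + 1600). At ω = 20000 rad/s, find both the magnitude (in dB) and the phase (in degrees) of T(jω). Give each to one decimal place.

|T| = 33.2 dB, ∠T = 3.6°

|j20000 + 357| = √(20000² + 357²) = 2e+04
|j20000 + 1600| = √(20000² + 1600²) = 2.006e+04
|T(j20000)| = 45.7 × 2e+04 / 2.006e+04 = 45.562
20 log₁₀(45.562) = 33.17 dB
∠(j20000 + 357) = arctan(20000/357) = 88.98°
∠(j20000 + 1600) = arctan(20000/1600) = 85.43°
∠T(j20000) = 88.98° − 85.43° = 3.55°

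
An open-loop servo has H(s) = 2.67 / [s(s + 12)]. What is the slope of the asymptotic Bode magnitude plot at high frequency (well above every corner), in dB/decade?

-40 dB/decade

With 0 zeros and 2 poles, the high-frequency asymptotic slope is 20 × (0 − 2) = -40 dB/decade.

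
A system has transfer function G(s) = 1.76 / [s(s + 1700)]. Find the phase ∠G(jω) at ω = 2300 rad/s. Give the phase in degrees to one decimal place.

-143.5°

∠(j2300 + 1700) = arctan(2300/1700) = 53.53°
∠(j2300) = 90.00°
∠G(j2300) = − (53.53° + 90.00°) = -143.53°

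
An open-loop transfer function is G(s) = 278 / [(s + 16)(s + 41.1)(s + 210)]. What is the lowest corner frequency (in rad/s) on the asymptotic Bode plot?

Break frequencies occur at each pole and zero magnitude: 16 rad/s, 41.1 rad/s, 210 rad/s.
The lowest is 16 rad/s.

16 rad/s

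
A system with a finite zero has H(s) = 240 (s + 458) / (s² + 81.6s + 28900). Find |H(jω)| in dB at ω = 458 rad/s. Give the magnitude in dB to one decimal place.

-1.5 dB

|j458 + 458| = √(458² + 458²) = 647.7
|(j458)² + 81.6(j458) + 28900| = |-1.8086e+05 + j37373| = 1.847e+05
|H(j458)| = 240 × 647.7 / 1.847e+05 = 0.84171
20 log₁₀(0.84171) = -1.50 dB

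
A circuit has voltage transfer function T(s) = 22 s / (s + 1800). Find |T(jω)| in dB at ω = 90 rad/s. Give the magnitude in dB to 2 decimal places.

|j90| = 90
|j90 + 1800| = √(90² + 1800²) = 1802
|T(j90)| = 22 × 90 / 1802 = 1.0986
20 log₁₀(1.0986) = 0.817 dB

0.82 dB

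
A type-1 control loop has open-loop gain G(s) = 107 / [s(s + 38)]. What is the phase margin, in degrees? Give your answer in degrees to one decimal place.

85.8°

Gain crossover: |G(jω)| = 1 at ω ≈ 2.81 rad/s.
∠G(j2.81) = −90° − arctan(2.81/38) ≈ -94.23°
PM = 180° + (-94.23°) = 85.77°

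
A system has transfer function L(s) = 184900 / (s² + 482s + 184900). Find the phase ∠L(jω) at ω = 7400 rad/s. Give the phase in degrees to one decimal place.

∠[(j7400)² + 482(j7400) + 184900] = ∠[-5.4575e+07 + j3.5668e+06] = 176.26°
∠L(j7400) = −176.26° = -176.26°

-176.3°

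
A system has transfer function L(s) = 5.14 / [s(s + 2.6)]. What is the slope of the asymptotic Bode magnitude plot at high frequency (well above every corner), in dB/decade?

-40 dB/decade

With 0 zeros and 2 poles, the high-frequency asymptotic slope is 20 × (0 − 2) = -40 dB/decade.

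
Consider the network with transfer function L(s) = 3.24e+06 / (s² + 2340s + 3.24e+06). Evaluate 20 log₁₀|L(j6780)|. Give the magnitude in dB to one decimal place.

-23.0 dB

|(j6780)² + 2340(j6780) + 3.24e+06| = |-4.2728e+07 + j1.5865e+07| = 4.558e+07
|L(j6780)| = 3.24e+06 / 4.558e+07 = 0.071086
20 log₁₀(0.071086) = -22.96 dB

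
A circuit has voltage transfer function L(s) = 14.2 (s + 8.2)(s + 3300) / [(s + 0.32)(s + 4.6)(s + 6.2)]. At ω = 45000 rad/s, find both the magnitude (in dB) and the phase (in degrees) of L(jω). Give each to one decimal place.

|j45000 + 8.2| = √(45000² + 8.2²) = 4.5e+04
|j45000 + 3300| = √(45000² + 3300²) = 4.512e+04
|j45000 + 0.32| = √(45000² + 0.32²) = 4.5e+04
|j45000 + 4.6| = √(45000² + 4.6²) = 4.5e+04
|j45000 + 6.2| = √(45000² + 6.2²) = 4.5e+04
|L(j45000)| = 14.2 × 4.5e+04 × 4.512e+04 / (4.5e+04 × 4.5e+04 × 4.5e+04) = 0.0003164
20 log₁₀(0.0003164) = -70.00 dB
∠(j45000 + 8.2) = arctan(45000/8.2) = 89.99°
∠(j45000 + 3300) = arctan(45000/3300) = 85.81°
∠(j45000 + 0.32) = arctan(45000/0.32) = 90.00°
∠(j45000 + 4.6) = arctan(45000/4.6) = 89.99°
∠(j45000 + 6.2) = arctan(45000/6.2) = 89.99°
∠L(j45000) = 89.99° + 85.81° − (90.00° + 89.99° + 89.99°) = -94.19°

|L| = -70.0 dB, ∠L = -94.2°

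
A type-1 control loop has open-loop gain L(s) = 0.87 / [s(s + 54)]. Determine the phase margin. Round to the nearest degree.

90°

Gain crossover: |L(jω)| = 1 at ω ≈ 0.0161 rad/s.
∠L(j0.0161) = −90° − arctan(0.0161/54) ≈ -90.02°
PM = 180° + (-90.02°) = 89.98°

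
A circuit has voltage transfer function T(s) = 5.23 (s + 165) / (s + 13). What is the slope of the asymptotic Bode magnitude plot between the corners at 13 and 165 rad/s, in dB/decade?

-20 dB/decade

In this band the factors already past their corner are: pole at 13; net slope = -20 dB/decade.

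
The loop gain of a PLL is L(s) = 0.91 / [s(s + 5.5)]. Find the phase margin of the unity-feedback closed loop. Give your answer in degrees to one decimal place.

Gain crossover: |L(jω)| = 1 at ω ≈ 0.165 rad/sec.
∠L(j0.165) = −90° − arctan(0.165/5.5) ≈ -91.72°
PM = 180° + (-91.72°) = 88.28°

88.3°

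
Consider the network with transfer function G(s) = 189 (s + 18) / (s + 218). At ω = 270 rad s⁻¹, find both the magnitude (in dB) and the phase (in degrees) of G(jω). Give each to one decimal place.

|G| = 43.4 dB, ∠G = 35.1 deg

|j270 + 18| = √(270² + 18²) = 270.6
|j270 + 218| = √(270² + 218²) = 347
|G(j270)| = 189 × 270.6 / 347 = 147.38
20 log₁₀(147.38) = 43.37 dB
∠(j270 + 18) = arctan(270/18) = 86.19°
∠(j270 + 218) = arctan(270/218) = 51.08°
∠G(j270) = 86.19° − 51.08° = 35.10°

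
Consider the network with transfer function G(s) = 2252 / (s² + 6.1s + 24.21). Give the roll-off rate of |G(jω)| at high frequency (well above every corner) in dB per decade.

With 0 zeros and 2 poles, the high-frequency asymptotic slope is 20 × (0 − 2) = -40 dB/decade.

-40 dB/decade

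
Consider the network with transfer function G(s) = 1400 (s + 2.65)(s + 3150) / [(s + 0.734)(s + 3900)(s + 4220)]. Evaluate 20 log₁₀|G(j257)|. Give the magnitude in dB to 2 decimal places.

-11.44 dB

|j257 + 2.65| = √(257² + 2.65²) = 257
|j257 + 3150| = √(257² + 3150²) = 3160
|j257 + 0.734| = √(257² + 0.734²) = 257
|j257 + 3900| = √(257² + 3900²) = 3908
|j257 + 4220| = √(257² + 4220²) = 4228
|G(j257)| = 1400 × 257 × 3160 / (257 × 3908 × 4228) = 0.26778
20 log₁₀(0.26778) = -11.444 dB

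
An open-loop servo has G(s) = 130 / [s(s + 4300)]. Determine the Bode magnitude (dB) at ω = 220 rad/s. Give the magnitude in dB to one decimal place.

-77.3 dB

|j220 + 4300| = √(220² + 4300²) = 4306
|j220| = 220
|G(j220)| = 130 / (4306 × 220) = 0.00013724
20 log₁₀(0.00013724) = -77.25 dB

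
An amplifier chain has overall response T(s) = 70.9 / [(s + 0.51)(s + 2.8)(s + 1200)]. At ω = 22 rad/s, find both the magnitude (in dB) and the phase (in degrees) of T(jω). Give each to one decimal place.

|j22 + 0.51| = √(22² + 0.51²) = 22.01
|j22 + 2.8| = √(22² + 2.8²) = 22.18
|j22 + 1200| = √(22² + 1200²) = 1200
|T(j22)| = 70.9 / (22.01 × 22.18 × 1200) = 0.00012104
20 log₁₀(0.00012104) = -78.34 dB
∠(j22 + 0.51) = arctan(22/0.51) = 88.67°
∠(j22 + 2.8) = arctan(22/2.8) = 82.75°
∠(j22 + 1200) = arctan(22/1200) = 1.05°
∠T(j22) = − (88.67° + 82.75° + 1.05°) = -172.47°

|T| = -78.3 dB, ∠T = -172.5°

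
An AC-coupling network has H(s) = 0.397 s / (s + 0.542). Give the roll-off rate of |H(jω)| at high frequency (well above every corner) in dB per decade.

0 dB/decade

With 1 zero and 1 pole, the high-frequency asymptotic slope is 20 × (1 − 1) = 0 dB/decade.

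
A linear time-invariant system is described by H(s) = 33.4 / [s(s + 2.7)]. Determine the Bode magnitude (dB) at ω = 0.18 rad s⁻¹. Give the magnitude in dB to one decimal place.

|j0.18 + 2.7| = √(0.18² + 2.7²) = 2.706
|j0.18| = 0.18
|H(j0.18)| = 33.4 / (2.706 × 0.18) = 68.572
20 log₁₀(68.572) = 36.72 dB

36.7 dB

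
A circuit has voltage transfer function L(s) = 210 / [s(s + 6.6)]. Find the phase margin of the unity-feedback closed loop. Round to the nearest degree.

Gain crossover: |L(jω)| = 1 at ω ≈ 13.8 rad/sec.
∠L(j13.8) = −90° − arctan(13.8/6.6) ≈ -154.38°
PM = 180° + (-154.38°) = 25.62°

26°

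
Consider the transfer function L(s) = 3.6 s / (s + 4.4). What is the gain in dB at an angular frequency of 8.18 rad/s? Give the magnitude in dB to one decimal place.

10.0 dB

|j8.18| = 8.18
|j8.18 + 4.4| = √(8.18² + 4.4²) = 9.288
|L(j8.18)| = 3.6 × 8.18 / 9.288 = 3.1704
20 log₁₀(3.1704) = 10.02 dB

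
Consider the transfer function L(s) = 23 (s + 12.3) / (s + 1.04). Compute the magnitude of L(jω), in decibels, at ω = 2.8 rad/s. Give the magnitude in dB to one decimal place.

39.7 dB

|j2.8 + 12.3| = √(2.8² + 12.3²) = 12.61
|j2.8 + 1.04| = √(2.8² + 1.04²) = 2.987
|L(j2.8)| = 23 × 12.61 / 2.987 = 97.137
20 log₁₀(97.137) = 39.75 dB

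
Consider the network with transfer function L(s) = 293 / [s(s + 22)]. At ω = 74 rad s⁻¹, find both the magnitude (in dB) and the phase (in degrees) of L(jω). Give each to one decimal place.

|L| = -25.8 dB, ∠L = -163.4°

|j74 + 22| = √(74² + 22²) = 77.2
|j74| = 74
|L(j74)| = 293 / (77.2 × 74) = 0.051288
20 log₁₀(0.051288) = -25.80 dB
∠(j74 + 22) = arctan(74/22) = 73.44°
∠(j74) = 90.00°
∠L(j74) = − (73.44° + 90.00°) = -163.44°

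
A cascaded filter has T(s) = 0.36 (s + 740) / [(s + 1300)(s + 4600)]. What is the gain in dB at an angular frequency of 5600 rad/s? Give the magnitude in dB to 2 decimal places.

-86.23 dB

|j5600 + 740| = √(5600² + 740²) = 5649
|j5600 + 1300| = √(5600² + 1300²) = 5749
|j5600 + 4600| = √(5600² + 4600²) = 7247
|T(j5600)| = 0.36 × 5649 / (5749 × 7247) = 4.8809e-05
20 log₁₀(4.8809e-05) = -86.230 dB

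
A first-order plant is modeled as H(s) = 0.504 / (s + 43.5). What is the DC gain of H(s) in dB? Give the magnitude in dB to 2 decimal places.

-38.72 dB

H(0) = 0.504 / 43.5 = 0.011586
20 log₁₀(0.011586) = -38.721 dB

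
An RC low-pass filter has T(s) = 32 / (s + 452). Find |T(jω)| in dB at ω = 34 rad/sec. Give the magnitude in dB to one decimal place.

-23.0 dB

|j34 + 452| = √(34² + 452²) = 453.3
|T(j34)| = 32 / 453.3 = 0.070597
20 log₁₀(0.070597) = -23.02 dB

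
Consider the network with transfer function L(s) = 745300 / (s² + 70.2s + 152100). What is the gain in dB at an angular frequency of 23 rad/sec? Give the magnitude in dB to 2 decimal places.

|(j23)² + 70.2(j23) + 152100| = |1.5157e+05 + j1614.6| = 1.516e+05
|L(j23)| = 745300 / 1.516e+05 = 4.9169
20 log₁₀(4.9169) = 13.834 dB

13.83 dB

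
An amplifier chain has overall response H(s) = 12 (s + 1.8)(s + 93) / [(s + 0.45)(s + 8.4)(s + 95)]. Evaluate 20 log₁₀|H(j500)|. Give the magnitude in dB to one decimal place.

|j500 + 1.8| = √(500² + 1.8²) = 500
|j500 + 93| = √(500² + 93²) = 508.6
|j500 + 0.45| = √(500² + 0.45²) = 500
|j500 + 8.4| = √(500² + 8.4²) = 500.1
|j500 + 95| = √(500² + 95²) = 508.9
|H(j500)| = 12 × 500 × 508.6 / (500 × 500.1 × 508.9) = 0.023979
20 log₁₀(0.023979) = -32.40 dB

-32.4 dB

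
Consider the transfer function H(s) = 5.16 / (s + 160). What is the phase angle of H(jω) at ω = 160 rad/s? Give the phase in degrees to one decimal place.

-45.0°

∠(j160 + 160) = arctan(160/160) = 45.00°
∠H(j160) = −45.00° = -45.00°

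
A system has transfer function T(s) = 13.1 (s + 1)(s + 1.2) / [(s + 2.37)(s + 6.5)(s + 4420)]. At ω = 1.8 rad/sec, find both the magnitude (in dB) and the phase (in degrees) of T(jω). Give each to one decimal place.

|T| = -63.6 dB, ∠T = 64.5 deg

|j1.8 + 1| = √(1.8² + 1²) = 2.059
|j1.8 + 1.2| = √(1.8² + 1.2²) = 2.163
|j1.8 + 2.37| = √(1.8² + 2.37²) = 2.976
|j1.8 + 6.5| = √(1.8² + 6.5²) = 6.745
|j1.8 + 4420| = √(1.8² + 4420²) = 4420
|T(j1.8)| = 13.1 × 2.059 × 2.163 / (2.976 × 6.745 × 4420) = 0.00065774
20 log₁₀(0.00065774) = -63.64 dB
∠(j1.8 + 1) = arctan(1.8/1) = 60.95°
∠(j1.8 + 1.2) = arctan(1.8/1.2) = 56.31°
∠(j1.8 + 2.37) = arctan(1.8/2.37) = 37.22°
∠(j1.8 + 6.5) = arctan(1.8/6.5) = 15.48°
∠(j1.8 + 4420) = arctan(1.8/4420) = 0.02°
∠T(j1.8) = 60.95° + 56.31° − (37.22° + 15.48° + 0.02°) = 64.54°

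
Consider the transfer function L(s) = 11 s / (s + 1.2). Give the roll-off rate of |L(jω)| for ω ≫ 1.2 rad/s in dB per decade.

With 1 zero and 1 pole, the high-frequency asymptotic slope is 20 × (1 − 1) = 0 dB/decade.

0 dB/decade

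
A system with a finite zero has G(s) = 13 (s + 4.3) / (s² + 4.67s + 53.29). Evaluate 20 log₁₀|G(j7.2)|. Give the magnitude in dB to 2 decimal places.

|j7.2 + 4.3| = √(7.2² + 4.3²) = 8.386
|(j7.2)² + 4.67(j7.2) + 53.29| = |1.45 + j33.624| = 33.66
|G(j7.2)| = 13 × 8.386 / 33.66 = 3.2394
20 log₁₀(3.2394) = 10.209 dB

10.21 dB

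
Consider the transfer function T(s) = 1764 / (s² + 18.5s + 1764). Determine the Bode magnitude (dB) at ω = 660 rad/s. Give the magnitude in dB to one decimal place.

-47.8 dB

|(j660)² + 18.5(j660) + 1764| = |-4.3384e+05 + j12210| = 4.34e+05
|T(j660)| = 1764 / 4.34e+05 = 0.0040644
20 log₁₀(0.0040644) = -47.82 dB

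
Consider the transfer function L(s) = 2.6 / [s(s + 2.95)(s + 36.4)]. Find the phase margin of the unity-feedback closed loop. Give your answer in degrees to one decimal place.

Gain crossover: |L(jω)| = 1 at ω ≈ 0.0242 rad/sec.
∠L(j0.0242) = −90° − arctan(0.0242/2.95) − arctan(0.0242/36.4) ≈ -90.51°
PM = 180° + (-90.51°) = 89.49°

89.5 deg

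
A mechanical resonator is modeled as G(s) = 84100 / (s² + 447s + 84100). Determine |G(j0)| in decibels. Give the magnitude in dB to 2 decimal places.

0.00 dB

G(0) = 84100 / 84100 = 1
20 log₁₀(1) = 0.000 dB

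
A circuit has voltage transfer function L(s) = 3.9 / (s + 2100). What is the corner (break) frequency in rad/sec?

The single real pole at s = −2100 gives a corner at ω = 2100 rad/sec.

2100 rad/sec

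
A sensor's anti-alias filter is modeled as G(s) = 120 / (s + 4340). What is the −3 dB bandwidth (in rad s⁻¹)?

For a single-pole low-pass, the −3 dB point is at the pole: ω = 4340 rad s⁻¹.

4340 rad s⁻¹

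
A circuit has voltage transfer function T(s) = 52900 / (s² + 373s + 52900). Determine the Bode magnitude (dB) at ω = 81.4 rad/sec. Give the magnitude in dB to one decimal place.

-0.4 dB

|(j81.4)² + 373(j81.4) + 52900| = |46274 + j30362| = 5.535e+04
|T(j81.4)| = 52900 / 5.535e+04 = 0.95581
20 log₁₀(0.95581) = -0.39 dB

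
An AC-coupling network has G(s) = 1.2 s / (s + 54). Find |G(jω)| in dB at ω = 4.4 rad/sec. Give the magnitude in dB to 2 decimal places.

|j4.4| = 4.4
|j4.4 + 54| = √(4.4² + 54²) = 54.18
|G(j4.4)| = 1.2 × 4.4 / 54.18 = 0.097455
20 log₁₀(0.097455) = -20.224 dB

-20.22 dB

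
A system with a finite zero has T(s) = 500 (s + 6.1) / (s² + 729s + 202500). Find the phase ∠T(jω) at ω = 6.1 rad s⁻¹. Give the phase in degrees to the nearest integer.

44 deg

∠(j6.1 + 6.1) = arctan(6.1/6.1) = 45.00°
∠[(j6.1)² + 729(j6.1) + 202500] = ∠[2.0246e+05 + j4446.9] = 1.26°
∠T(j6.1) = 45.00° − 1.26° = 43.74°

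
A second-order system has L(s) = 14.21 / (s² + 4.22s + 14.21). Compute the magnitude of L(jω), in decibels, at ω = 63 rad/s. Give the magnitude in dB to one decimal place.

|(j63)² + 4.22(j63) + 14.21| = |-3954.8 + j265.86| = 3964
|L(j63)| = 14.21 / 3964 = 0.003585
20 log₁₀(0.003585) = -48.91 dB

-48.9 dB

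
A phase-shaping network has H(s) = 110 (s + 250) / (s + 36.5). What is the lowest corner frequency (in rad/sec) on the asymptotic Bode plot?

Break frequencies occur at each pole and zero magnitude: 36.5 rad/sec, 250 rad/sec.
The lowest is 36.5 rad/sec.

36.5 rad/sec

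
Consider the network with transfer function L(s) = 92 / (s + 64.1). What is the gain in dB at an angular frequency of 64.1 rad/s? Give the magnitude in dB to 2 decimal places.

|j64.1 + 64.1| = √(64.1² + 64.1²) = 90.65
|L(j64.1)| = 92 / 90.65 = 1.0149
20 log₁₀(1.0149) = 0.128 dB

0.13 dB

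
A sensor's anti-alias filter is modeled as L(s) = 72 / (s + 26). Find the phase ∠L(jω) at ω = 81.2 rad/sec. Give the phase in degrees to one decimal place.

∠(j81.2 + 26) = arctan(81.2/26) = 72.25°
∠L(j81.2) = −72.25° = -72.25°

-72.2°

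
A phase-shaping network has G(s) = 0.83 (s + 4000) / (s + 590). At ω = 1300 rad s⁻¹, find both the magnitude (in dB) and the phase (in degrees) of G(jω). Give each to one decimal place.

|G| = 7.8 dB, ∠G = -47.6°

|j1300 + 4000| = √(1300² + 4000²) = 4206
|j1300 + 590| = √(1300² + 590²) = 1428
|G(j1300)| = 0.83 × 4206 / 1428 = 2.4453
20 log₁₀(2.4453) = 7.77 dB
∠(j1300 + 4000) = arctan(1300/4000) = 18.00°
∠(j1300 + 590) = arctan(1300/590) = 65.59°
∠G(j1300) = 18.00° − 65.59° = -47.59°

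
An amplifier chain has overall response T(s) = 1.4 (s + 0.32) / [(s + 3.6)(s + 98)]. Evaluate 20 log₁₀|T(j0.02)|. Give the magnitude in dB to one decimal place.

-57.9 dB

|j0.02 + 0.32| = √(0.02² + 0.32²) = 0.3206
|j0.02 + 3.6| = √(0.02² + 3.6²) = 3.6
|j0.02 + 98| = √(0.02² + 98²) = 98
|T(j0.02)| = 1.4 × 0.3206 / (3.6 × 98) = 0.0012723
20 log₁₀(0.0012723) = -57.91 dB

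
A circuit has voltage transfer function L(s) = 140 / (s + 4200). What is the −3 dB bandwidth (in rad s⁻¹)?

4200 rad s⁻¹

For a single-pole low-pass, the −3 dB point is at the pole: ω = 4200 rad s⁻¹.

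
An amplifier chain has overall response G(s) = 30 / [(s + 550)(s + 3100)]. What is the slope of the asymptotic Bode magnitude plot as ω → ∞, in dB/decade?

With 0 zeros and 2 poles, the high-frequency asymptotic slope is 20 × (0 − 2) = -40 dB/decade.

-40 dB/decade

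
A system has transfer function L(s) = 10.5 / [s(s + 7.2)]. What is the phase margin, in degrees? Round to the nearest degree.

Gain crossover: |L(jω)| = 1 at ω ≈ 1.43 rad/sec.
∠L(j1.43) = −90° − arctan(1.43/7.2) ≈ -101.24°
PM = 180° + (-101.24°) = 78.76°

79°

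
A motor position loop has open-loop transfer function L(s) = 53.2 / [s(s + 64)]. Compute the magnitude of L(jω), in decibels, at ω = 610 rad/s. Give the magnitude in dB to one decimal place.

|j610 + 64| = √(610² + 64²) = 613.3
|j610| = 610
|L(j610)| = 53.2 / (613.3 × 610) = 0.00014219
20 log₁₀(0.00014219) = -76.94 dB

-76.9 dB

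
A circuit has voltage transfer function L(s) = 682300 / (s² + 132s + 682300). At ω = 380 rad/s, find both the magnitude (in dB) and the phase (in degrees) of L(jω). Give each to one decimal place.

|L| = 2.0 dB, ∠L = -5.3°

|(j380)² + 132(j380) + 682300| = |5.379e+05 + j50160| = 5.402e+05
|L(j380)| = 682300 / 5.402e+05 = 1.263
20 log₁₀(1.263) = 2.03 dB
∠[(j380)² + 132(j380) + 682300] = ∠[5.379e+05 + j50160] = 5.33°
∠L(j380) = −5.33° = -5.33°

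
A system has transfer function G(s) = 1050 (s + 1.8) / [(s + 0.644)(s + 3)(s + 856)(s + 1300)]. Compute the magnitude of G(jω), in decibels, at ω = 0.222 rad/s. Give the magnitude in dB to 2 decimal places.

|j0.222 + 1.8| = √(0.222² + 1.8²) = 1.814
|j0.222 + 0.644| = √(0.222² + 0.644²) = 0.6812
|j0.222 + 3| = √(0.222² + 3²) = 3.008
|j0.222 + 856| = √(0.222² + 856²) = 856
|j0.222 + 1300| = √(0.222² + 1300²) = 1300
|G(j0.222)| = 1050 × 1.814 / (0.6812 × 3.008 × 856 × 1300) = 0.00083512
20 log₁₀(0.00083512) = -61.565 dB

-61.57 dB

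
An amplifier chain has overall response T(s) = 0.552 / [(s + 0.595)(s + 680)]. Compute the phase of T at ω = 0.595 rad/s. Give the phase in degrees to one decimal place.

∠(j0.595 + 0.595) = arctan(0.595/0.595) = 45.00°
∠(j0.595 + 680) = arctan(0.595/680) = 0.05°
∠T(j0.595) = − (45.00° + 0.05°) = -45.05°

-45.1°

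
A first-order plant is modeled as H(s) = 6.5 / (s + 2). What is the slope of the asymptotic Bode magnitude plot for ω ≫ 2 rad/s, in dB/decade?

-20 dB/decade

With 0 zeros and 1 pole, the high-frequency asymptotic slope is 20 × (0 − 1) = -20 dB/decade.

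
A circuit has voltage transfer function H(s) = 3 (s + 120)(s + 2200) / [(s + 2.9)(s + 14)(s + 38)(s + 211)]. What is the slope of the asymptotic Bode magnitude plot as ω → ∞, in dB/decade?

With 2 zeros and 4 poles, the high-frequency asymptotic slope is 20 × (2 − 4) = -40 dB/decade.

-40 dB/decade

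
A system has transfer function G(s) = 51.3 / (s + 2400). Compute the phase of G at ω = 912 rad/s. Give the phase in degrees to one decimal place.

-20.8 deg

∠(j912 + 2400) = arctan(912/2400) = 20.81°
∠G(j912) = −20.81° = -20.81°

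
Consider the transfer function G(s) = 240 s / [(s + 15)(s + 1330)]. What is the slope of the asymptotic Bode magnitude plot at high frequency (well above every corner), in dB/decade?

With 1 zero and 2 poles, the high-frequency asymptotic slope is 20 × (1 − 2) = -20 dB/decade.

-20 dB/decade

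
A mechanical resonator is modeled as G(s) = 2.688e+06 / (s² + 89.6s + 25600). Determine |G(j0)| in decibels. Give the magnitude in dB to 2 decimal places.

40.42 dB

G(0) = 2.688e+06 / 25600 = 105
20 log₁₀(105) = 40.424 dB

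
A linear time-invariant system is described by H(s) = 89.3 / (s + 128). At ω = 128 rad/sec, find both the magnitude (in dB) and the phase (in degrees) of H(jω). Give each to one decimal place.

|H| = -6.1 dB, ∠H = -45.0°

|j128 + 128| = √(128² + 128²) = 181
|H(j128)| = 89.3 / 181 = 0.49332
20 log₁₀(0.49332) = -6.14 dB
∠(j128 + 128) = arctan(128/128) = 45.00°
∠H(j128) = −45.00° = -45.00°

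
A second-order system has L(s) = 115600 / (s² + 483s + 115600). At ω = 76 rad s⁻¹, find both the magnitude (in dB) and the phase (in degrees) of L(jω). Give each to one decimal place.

|(j76)² + 483(j76) + 115600| = |1.0982e+05 + j36708| = 1.158e+05
|L(j76)| = 115600 / 1.158e+05 = 0.9983
20 log₁₀(0.9983) = -0.01 dB
∠[(j76)² + 483(j76) + 115600] = ∠[1.0982e+05 + j36708] = 18.48°
∠L(j76) = −18.48° = -18.48°

|L| = -0.0 dB, ∠L = -18.5°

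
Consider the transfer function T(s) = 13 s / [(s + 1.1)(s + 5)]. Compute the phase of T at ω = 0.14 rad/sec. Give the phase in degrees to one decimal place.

81.1 deg

∠(j0.14) = 90.00°
∠(j0.14 + 1.1) = arctan(0.14/1.1) = 7.25°
∠(j0.14 + 5) = arctan(0.14/5) = 1.60°
∠T(j0.14) = 90.00° − (7.25° + 1.60°) = 81.14°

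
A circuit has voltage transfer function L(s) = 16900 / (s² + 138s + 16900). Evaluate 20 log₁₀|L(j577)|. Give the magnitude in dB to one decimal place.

-25.7 dB

|(j577)² + 138(j577) + 16900| = |-3.1603e+05 + j79626| = 3.259e+05
|L(j577)| = 16900 / 3.259e+05 = 0.051855
20 log₁₀(0.051855) = -25.70 dB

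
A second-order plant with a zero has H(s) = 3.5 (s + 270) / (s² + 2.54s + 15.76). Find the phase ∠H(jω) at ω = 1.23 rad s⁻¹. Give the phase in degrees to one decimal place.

-12.1°

∠(j1.23 + 270) = arctan(1.23/270) = 0.26°
∠[(j1.23)² + 2.54(j1.23) + 15.76] = ∠[14.247 + j3.1242] = 12.37°
∠H(j1.23) = 0.26° − 12.37° = -12.11°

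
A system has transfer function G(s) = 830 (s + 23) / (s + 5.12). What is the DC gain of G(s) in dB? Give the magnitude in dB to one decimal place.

71.4 dB

G(0) = 830 × 23 / 5.12 = 3728.5
20 log₁₀(3728.5) = 71.43 dB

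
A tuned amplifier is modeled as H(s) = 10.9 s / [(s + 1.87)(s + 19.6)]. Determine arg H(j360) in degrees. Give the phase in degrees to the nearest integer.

-87°

∠(j360) = 90.00°
∠(j360 + 1.87) = arctan(360/1.87) = 89.70°
∠(j360 + 19.6) = arctan(360/19.6) = 86.88°
∠H(j360) = 90.00° − (89.70° + 86.88°) = -86.59°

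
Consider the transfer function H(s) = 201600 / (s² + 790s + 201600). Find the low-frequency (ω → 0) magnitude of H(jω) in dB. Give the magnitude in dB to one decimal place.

H(0) = 201600 / 201600 = 1
20 log₁₀(1) = 0.00 dB

0.0 dB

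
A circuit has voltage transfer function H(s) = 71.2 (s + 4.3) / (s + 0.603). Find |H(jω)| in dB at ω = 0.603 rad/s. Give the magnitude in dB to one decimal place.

51.2 dB

|j0.603 + 4.3| = √(0.603² + 4.3²) = 4.342
|j0.603 + 0.603| = √(0.603² + 0.603²) = 0.8528
|H(j0.603)| = 71.2 × 4.342 / 0.8528 = 362.53
20 log₁₀(362.53) = 51.19 dB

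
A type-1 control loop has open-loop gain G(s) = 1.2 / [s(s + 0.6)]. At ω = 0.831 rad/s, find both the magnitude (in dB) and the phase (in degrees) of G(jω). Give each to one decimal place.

|G| = 3.0 dB, ∠G = -144.2 deg

|j0.831 + 0.6| = √(0.831² + 0.6²) = 1.025
|j0.831| = 0.831
|G(j0.831)| = 1.2 / (1.025 × 0.831) = 1.4089
20 log₁₀(1.4089) = 2.98 dB
∠(j0.831 + 0.6) = arctan(0.831/0.6) = 54.17°
∠(j0.831) = 90.00°
∠G(j0.831) = − (54.17° + 90.00°) = -144.17°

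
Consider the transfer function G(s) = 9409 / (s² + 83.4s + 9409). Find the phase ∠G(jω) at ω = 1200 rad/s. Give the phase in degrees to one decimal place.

∠[(j1200)² + 83.4(j1200) + 9409] = ∠[-1.4306e+06 + j1.0008e+05] = 176.00°
∠G(j1200) = −176.00° = -176.00°

-176.0 deg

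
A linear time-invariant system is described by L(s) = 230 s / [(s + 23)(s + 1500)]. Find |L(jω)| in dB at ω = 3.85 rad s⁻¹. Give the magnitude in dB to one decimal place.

|j3.85| = 3.85
|j3.85 + 23| = √(3.85² + 23²) = 23.32
|j3.85 + 1500| = √(3.85² + 1500²) = 1500
|L(j3.85)| = 230 × 3.85 / (23.32 × 1500) = 0.025314
20 log₁₀(0.025314) = -31.93 dB

-31.9 dB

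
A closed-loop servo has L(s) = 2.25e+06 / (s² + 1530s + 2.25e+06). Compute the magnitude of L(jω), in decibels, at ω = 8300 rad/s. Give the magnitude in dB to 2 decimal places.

-29.59 dB

|(j8300)² + 1530(j8300) + 2.25e+06| = |-6.664e+07 + j1.2699e+07| = 6.784e+07
|L(j8300)| = 2.25e+06 / 6.784e+07 = 0.033167
20 log₁₀(0.033167) = -29.586 dB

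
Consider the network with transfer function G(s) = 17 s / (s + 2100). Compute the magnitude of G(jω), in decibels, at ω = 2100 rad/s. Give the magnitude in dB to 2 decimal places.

|j2100| = 2100
|j2100 + 2100| = √(2100² + 2100²) = 2970
|G(j2100)| = 17 × 2100 / 2970 = 12.021
20 log₁₀(12.021) = 21.599 dB

21.60 dB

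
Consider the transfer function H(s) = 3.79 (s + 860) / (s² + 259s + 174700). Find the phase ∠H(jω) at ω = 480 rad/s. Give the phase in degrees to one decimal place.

-85.0°

∠(j480 + 860) = arctan(480/860) = 29.17°
∠[(j480)² + 259(j480) + 174700] = ∠[-55700 + j1.2432e+05] = 114.13°
∠H(j480) = 29.17° − 114.13° = -84.97°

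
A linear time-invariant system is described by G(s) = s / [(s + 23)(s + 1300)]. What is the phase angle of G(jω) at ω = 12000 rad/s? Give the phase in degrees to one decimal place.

∠(j12000) = 90.00°
∠(j12000 + 23) = arctan(12000/23) = 89.89°
∠(j12000 + 1300) = arctan(12000/1300) = 83.82°
∠G(j12000) = 90.00° − (89.89° + 83.82°) = -83.71°

-83.7°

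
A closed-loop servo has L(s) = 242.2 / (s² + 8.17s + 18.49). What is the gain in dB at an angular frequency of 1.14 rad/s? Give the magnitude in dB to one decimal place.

21.9 dB

|(j1.14)² + 8.17(j1.14) + 18.49| = |17.19 + j9.3138| = 19.55
|L(j1.14)| = 242.2 / 19.55 = 12.388
20 log₁₀(12.388) = 21.86 dB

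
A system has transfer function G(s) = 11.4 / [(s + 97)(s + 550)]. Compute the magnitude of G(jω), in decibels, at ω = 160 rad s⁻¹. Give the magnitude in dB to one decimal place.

-79.5 dB

|j160 + 97| = √(160² + 97²) = 187.1
|j160 + 550| = √(160² + 550²) = 572.8
|G(j160)| = 11.4 / (187.1 × 572.8) = 0.00010637
20 log₁₀(0.00010637) = -79.46 dB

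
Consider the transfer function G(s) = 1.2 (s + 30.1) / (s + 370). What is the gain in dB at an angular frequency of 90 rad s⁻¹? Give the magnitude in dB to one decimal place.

-10.5 dB

|j90 + 30.1| = √(90² + 30.1²) = 94.9
|j90 + 370| = √(90² + 370²) = 380.8
|G(j90)| = 1.2 × 94.9 / 380.8 = 0.29906
20 log₁₀(0.29906) = -10.48 dB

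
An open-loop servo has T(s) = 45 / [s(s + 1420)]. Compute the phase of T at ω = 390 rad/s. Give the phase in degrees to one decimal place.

-105.4°

∠(j390 + 1420) = arctan(390/1420) = 15.36°
∠(j390) = 90.00°
∠T(j390) = − (15.36° + 90.00°) = -105.36°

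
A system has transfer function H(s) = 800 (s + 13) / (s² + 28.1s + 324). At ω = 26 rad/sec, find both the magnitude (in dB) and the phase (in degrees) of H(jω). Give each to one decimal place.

|H| = 29.2 dB, ∠H = -52.3°

|j26 + 13| = √(26² + 13²) = 29.07
|(j26)² + 28.1(j26) + 324| = |-352 + j730.6| = 811
|H(j26)| = 800 × 29.07 / 811 = 28.675
20 log₁₀(28.675) = 29.15 dB
∠(j26 + 13) = arctan(26/13) = 63.43°
∠[(j26)² + 28.1(j26) + 324] = ∠[-352 + j730.6] = 115.72°
∠H(j26) = 63.43° − 115.72° = -52.29°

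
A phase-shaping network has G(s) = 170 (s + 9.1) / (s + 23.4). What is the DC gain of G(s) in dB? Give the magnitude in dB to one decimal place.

G(0) = 170 × 9.1 / 23.4 = 66.111
20 log₁₀(66.111) = 36.41 dB

36.4 dB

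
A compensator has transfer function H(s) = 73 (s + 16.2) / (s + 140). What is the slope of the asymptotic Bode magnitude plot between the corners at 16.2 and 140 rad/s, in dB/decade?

In this band the factors already past their corner are: zero at 16.2; net slope = 20 dB/decade.

20 dB/decade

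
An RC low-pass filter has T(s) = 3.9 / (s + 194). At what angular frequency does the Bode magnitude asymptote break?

194 rad/s

The single real pole at s = −194 gives a corner at ω = 194 rad/s.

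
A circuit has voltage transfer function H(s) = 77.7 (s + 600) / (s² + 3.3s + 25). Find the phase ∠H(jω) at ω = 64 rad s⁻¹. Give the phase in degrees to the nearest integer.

-171°

∠(j64 + 600) = arctan(64/600) = 6.09°
∠[(j64)² + 3.3(j64) + 25] = ∠[-4071 + j211.2] = 177.03°
∠H(j64) = 6.09° − 177.03° = -170.94°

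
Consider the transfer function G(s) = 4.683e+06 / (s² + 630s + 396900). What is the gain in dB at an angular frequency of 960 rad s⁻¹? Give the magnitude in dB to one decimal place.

15.3 dB

|(j960)² + 630(j960) + 396900| = |-5.247e+05 + j6.048e+05| = 8.007e+05
|G(j960)| = 4.683e+06 / 8.007e+05 = 5.8488
20 log₁₀(5.8488) = 15.34 dB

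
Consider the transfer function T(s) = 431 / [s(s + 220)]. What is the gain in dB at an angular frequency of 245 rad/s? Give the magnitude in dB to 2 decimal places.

-45.45 dB

|j245 + 220| = √(245² + 220²) = 329.3
|j245| = 245
|T(j245)| = 431 / (329.3 × 245) = 0.0053425
20 log₁₀(0.0053425) = -45.445 dB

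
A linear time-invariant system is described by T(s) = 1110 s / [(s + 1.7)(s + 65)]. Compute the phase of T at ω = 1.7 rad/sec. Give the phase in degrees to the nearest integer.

∠(j1.7) = 90.00°
∠(j1.7 + 1.7) = arctan(1.7/1.7) = 45.00°
∠(j1.7 + 65) = arctan(1.7/65) = 1.50°
∠T(j1.7) = 90.00° − (45.00° + 1.50°) = 43.50°

44°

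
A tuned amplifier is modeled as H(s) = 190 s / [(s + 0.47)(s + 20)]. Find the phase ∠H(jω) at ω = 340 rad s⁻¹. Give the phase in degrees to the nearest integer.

-87°

∠(j340) = 90.00°
∠(j340 + 0.47) = arctan(340/0.47) = 89.92°
∠(j340 + 20) = arctan(340/20) = 86.63°
∠H(j340) = 90.00° − (89.92° + 86.63°) = -86.55°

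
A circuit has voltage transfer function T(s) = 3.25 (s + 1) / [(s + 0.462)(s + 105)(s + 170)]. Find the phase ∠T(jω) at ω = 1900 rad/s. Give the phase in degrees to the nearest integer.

∠(j1900 + 1) = arctan(1900/1) = 89.97°
∠(j1900 + 0.462) = arctan(1900/0.462) = 89.99°
∠(j1900 + 105) = arctan(1900/105) = 86.84°
∠(j1900 + 170) = arctan(1900/170) = 84.89°
∠T(j1900) = 89.97° − (89.99° + 86.84° + 84.89°) = -171.74°

-172°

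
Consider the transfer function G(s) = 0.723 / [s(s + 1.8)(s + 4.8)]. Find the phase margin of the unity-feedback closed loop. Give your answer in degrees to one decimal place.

86.3°

Gain crossover: |G(jω)| = 1 at ω ≈ 0.0836 rad/sec.
∠G(j0.0836) = −90° − arctan(0.0836/1.8) − arctan(0.0836/4.8) ≈ -93.66°
PM = 180° + (-93.66°) = 86.34°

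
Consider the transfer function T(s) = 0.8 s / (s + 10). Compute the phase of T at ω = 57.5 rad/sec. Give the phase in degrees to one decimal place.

9.9 deg

∠(j57.5) = 90.00°
∠(j57.5 + 10) = arctan(57.5/10) = 80.13°
∠T(j57.5) = 90.00° − 80.13° = 9.87°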